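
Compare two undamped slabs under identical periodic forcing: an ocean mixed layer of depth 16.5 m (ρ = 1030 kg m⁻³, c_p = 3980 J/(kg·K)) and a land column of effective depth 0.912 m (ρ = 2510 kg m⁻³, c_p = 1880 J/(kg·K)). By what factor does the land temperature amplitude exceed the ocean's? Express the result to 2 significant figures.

C_ocean = 1030 × 3980 × 16.5 = 6.76×10^7 J/(m²·K).
C_land = 2510 × 1880 × 0.912 = 4.30×10^6 J/(m²·K).
Undamped amplitude ∝ 1/C, so A_land/A_ocean = C_ocean/C_land = 15.7.

16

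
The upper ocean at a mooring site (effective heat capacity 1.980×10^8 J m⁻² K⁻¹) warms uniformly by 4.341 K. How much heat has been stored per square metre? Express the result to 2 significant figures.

Areal heat capacity C = 1.980×10^8 J m⁻² K⁻¹ (given).
ΔQ = C ΔT = 1.98×10^8 × 4.341 = 8.60×10^8 J/m².

8.6×10^8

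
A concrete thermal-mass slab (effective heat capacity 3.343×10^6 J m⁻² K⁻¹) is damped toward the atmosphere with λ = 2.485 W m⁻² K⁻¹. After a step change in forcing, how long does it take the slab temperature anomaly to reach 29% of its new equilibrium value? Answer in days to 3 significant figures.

Areal heat capacity C = 3.343×10^6 J m⁻² K⁻¹ (given).
τ = C / λ = 3.34×10^6 / 2.485 = 1.35×10^6 s.
Fraction reached: 1 − e^(−t/τ) = 0.29 ⇒ t = −τ ln(1 − 0.29) = τ × 0.342.
t = 4.61×10^5 s = 5.33 days.

5.33 days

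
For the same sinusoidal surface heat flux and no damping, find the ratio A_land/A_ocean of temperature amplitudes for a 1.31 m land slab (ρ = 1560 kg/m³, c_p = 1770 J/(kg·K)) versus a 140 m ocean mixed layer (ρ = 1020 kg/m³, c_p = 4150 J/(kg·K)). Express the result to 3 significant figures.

C_ocean = 1020 × 4150 × 140 = 5.93×10^8 J/(m²·K).
C_land = 1560 × 1770 × 1.31 = 3.62×10^6 J/(m²·K).
Undamped amplitude ∝ 1/C, so A_land/A_ocean = C_ocean/C_land = 164.

164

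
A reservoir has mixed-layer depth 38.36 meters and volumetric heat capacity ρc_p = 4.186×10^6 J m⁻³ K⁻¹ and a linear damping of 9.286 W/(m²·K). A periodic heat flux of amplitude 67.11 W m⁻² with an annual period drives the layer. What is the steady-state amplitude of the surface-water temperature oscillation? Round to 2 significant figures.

2.0 K

Areal heat capacity C = ρc_p × D = 4.186×10^6 × 38.36 = 1.61×10^8 J m⁻² K⁻¹.
Angular frequency ω = 2π / T = 2π / 3.15×10^7 s = 1.99×10^-7 s⁻¹.
√((Cω)² + λ²) = √((32.0)² + 9.286²) = 33.3 W/(m²·K).
Amplitude A = F₀ / √((Cω)²+λ²) = 67.11 / 33.3 = 2.01 K.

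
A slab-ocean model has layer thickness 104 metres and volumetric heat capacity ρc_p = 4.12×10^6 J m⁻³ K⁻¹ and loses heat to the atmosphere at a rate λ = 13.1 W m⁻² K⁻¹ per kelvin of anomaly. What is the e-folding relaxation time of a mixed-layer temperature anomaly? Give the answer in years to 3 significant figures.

Areal heat capacity C = ρc_p × D = 4.12×10^6 × 104 = 4.28×10^8 J/(m^2 K).
Relaxation time τ = C / λ = 4.28×10^8 / 13.1 = 3.27×10^7 s.
In years: 3.27×10^7 s / (3.156×10^7 s/year) = 1.04 years.

1.04 years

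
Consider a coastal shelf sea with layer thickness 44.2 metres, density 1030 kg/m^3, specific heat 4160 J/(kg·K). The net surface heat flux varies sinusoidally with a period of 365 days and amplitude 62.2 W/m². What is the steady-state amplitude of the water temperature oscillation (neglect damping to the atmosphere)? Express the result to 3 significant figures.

1.65 K

Areal heat capacity C = ρ c_p D = 1030 × 4160 × 44.2 = 1.89×10^8 J/(m^2 K).
Angular frequency ω = 2π / T = 2π / 3.15×10^7 s = 1.99×10^-7 s⁻¹.
Cω = 1.89×10^8 × 1.99×10^-7 = 37.7 W/(m²·K).
Amplitude A = F₀ / (Cω) = 62.2 / 37.7 = 1.65 K.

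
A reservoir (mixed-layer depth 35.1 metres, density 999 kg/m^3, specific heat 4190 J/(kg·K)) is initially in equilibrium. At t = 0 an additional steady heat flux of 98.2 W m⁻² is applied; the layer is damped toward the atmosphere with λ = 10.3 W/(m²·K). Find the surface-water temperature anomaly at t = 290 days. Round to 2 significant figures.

Areal heat capacity C = ρ c_p D = 999 × 4190 × 35.1 = 1.47×10^8 J/(m²·K).
τ = C / λ = 1.47×10^8 / 10.3 = 1.43×10^7 s.
Equilibrium anomaly ΔT_eq = F / λ = 98.2 / 10.3 = 9.53 K.
t = 290 days = 2.51×10^7 s, so t/τ = 1.76.
ΔT(t) = ΔT_eq (1 − e^(−t/τ)) = 9.53 × (1 − e^−1.76) = 7.89 K.

7.9 K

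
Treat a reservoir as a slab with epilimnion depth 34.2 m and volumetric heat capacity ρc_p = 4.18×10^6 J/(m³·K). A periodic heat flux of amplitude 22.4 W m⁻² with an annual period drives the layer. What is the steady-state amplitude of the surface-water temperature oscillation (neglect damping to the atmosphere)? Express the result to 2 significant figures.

Areal heat capacity C = ρc_p × D = 4.18×10^6 × 34.2 = 1.43×10^8 J/(m^2 K).
Angular frequency ω = 2π / T = 2π / 3.15×10^7 s = 1.99×10^-7 s⁻¹.
Cω = 1.43×10^8 × 1.99×10^-7 = 28.5 W/(m²·K).
Amplitude A = F₀ / (Cω) = 22.4 / 28.5 = 0.786 K.

0.79 K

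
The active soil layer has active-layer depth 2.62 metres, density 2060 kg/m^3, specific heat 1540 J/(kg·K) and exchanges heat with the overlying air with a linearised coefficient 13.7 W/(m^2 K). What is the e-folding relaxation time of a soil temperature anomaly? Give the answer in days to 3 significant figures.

7.02 days

Areal heat capacity C = ρ c_p D = 2060 × 1540 × 2.62 = 8.31×10^6 J/(m^2 K).
Relaxation time τ = C / λ = 8.31×10^6 / 13.7 = 6.07×10^5 s.
In days: 6.07×10^5 s / (86400 s/day) = 7.02 days.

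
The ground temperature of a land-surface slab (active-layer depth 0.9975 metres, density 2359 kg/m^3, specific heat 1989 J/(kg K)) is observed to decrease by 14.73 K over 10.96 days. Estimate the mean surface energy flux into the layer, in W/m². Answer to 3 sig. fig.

-72.8

Areal heat capacity C = ρ c_p D = 2359 × 1989 × 0.9975 = 4.68×10^6 J m⁻² K⁻¹.
Required heat per unit area: Q = C ΔT = 4.68×10^6 × -14.73 = -6.89×10^7 J/m².
Flux F = Q / Δt = -6.89×10^7 / 9.47×10^5 s = -72.8 W/m².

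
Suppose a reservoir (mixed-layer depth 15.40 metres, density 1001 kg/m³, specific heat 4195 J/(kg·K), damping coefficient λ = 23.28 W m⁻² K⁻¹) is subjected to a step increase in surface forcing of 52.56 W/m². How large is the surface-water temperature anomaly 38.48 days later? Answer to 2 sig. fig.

Areal heat capacity C = ρ c_p D = 1001 × 4195 × 15.40 = 6.47×10^7 J/(m^2 K).
τ = C / λ = 6.47×10^7 / 23.28 = 2.78×10^6 s.
Equilibrium anomaly ΔT_eq = F / λ = 52.56 / 23.28 = 2.26 K.
t = 38.48 days = 3.32×10^6 s, so t/τ = 1.20.
ΔT(t) = ΔT_eq (1 − e^(−t/τ)) = 2.26 × (1 − e^−1.20) = 1.58 K.

1.6 K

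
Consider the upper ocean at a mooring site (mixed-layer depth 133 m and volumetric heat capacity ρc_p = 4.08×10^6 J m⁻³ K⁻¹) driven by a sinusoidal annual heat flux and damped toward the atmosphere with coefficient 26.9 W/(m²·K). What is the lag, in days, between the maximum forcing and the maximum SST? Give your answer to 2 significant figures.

77 days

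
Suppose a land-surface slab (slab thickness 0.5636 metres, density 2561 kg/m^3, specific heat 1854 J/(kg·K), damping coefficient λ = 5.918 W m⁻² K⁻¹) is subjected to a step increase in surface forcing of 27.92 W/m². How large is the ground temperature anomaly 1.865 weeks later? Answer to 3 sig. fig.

Areal heat capacity C = ρ c_p D = 2561 × 1854 × 0.5636 = 2.68×10^6 J/(m²·K).
τ = C / λ = 2.68×10^6 / 5.918 = 4.52×10^5 s.
Equilibrium anomaly ΔT_eq = F / λ = 27.92 / 5.918 = 4.72 K.
t = 1.865 weeks = 1.13×10^6 s, so t/τ = 2.49.
ΔT(t) = ΔT_eq (1 − e^(−t/τ)) = 4.72 × (1 − e^−2.49) = 4.33 K.

4.33 K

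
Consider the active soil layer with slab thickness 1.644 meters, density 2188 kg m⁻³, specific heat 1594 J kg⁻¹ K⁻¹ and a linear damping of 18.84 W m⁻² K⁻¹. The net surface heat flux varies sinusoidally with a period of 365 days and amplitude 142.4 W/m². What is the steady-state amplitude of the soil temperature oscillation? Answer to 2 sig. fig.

Areal heat capacity C = ρ c_p D = 2188 × 1594 × 1.644 = 5.73×10^6 J m⁻² K⁻¹.
Angular frequency ω = 2π / T = 2π / 3.15×10^7 s = 1.99×10^-7 s⁻¹.
√((Cω)² + λ²) = √((1.14)² + 18.84²) = 18.9 W/(m²·K).
Amplitude A = F₀ / √((Cω)²+λ²) = 142.4 / 18.9 = 7.54 K.

7.5 K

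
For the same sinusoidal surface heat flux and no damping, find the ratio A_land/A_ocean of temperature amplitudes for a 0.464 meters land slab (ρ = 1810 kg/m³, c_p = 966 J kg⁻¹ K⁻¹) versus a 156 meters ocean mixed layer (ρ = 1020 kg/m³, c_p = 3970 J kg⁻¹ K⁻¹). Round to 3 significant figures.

C_ocean = 1020 × 3970 × 156 = 6.32×10^8 J/(m²·K).
C_land = 1810 × 966 × 0.464 = 8.11×10^5 J/(m²·K).
Undamped amplitude ∝ 1/C, so A_land/A_ocean = C_ocean/C_land = 779.

779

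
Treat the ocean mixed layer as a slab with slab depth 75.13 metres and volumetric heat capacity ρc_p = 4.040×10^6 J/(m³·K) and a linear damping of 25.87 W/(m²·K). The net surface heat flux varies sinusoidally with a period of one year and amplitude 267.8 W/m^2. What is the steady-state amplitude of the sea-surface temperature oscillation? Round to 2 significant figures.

4.1 K

Areal heat capacity C = ρc_p × D = 4.040×10^6 × 75.13 = 3.04×10^8 J m⁻² K⁻¹.
Angular frequency ω = 2π / T = 2π / 3.15×10^7 s = 1.99×10^-7 s⁻¹.
√((Cω)² + λ²) = √((60.5)² + 25.87²) = 65.8 W/(m²·K).
Amplitude A = F₀ / √((Cω)²+λ²) = 267.8 / 65.8 = 4.07 K.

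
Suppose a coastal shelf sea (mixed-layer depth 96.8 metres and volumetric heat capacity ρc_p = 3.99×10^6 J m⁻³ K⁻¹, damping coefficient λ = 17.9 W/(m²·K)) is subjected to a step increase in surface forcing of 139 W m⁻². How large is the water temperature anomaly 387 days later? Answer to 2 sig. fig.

6.1 K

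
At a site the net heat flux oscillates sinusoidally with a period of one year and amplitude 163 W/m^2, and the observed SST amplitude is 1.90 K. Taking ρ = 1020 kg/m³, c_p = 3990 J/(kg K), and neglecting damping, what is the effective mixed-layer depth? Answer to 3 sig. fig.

106 m

ω = 2π / 3.15×10^7 s = 1.99×10^-7 s⁻¹.
Required C = F₀ / (A ω) = 163 / (1.90 × 1.99×10^-7) = 4.31×10^8 J/(m²·K).
D = C / (ρ c_p) = 4.31×10^8 / (1020 × 3990) = 106 m.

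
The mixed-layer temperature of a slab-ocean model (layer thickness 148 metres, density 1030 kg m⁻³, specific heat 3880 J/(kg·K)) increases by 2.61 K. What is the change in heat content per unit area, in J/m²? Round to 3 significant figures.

1.54×10^9

Areal heat capacity C = ρ c_p D = 1030 × 3880 × 148 = 5.91×10^8 J/(m²·K).
ΔQ = C ΔT = 5.91×10^8 × 2.61 = 1.54×10^9 J/m².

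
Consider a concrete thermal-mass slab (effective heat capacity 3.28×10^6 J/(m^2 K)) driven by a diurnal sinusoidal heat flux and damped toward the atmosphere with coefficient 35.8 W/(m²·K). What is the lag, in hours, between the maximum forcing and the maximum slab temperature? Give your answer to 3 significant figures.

Areal heat capacity C = 3.28×10^6 J/(m^2 K) (given).
ω = 2π / 86400 s = 7.27×10^-5 s⁻¹.
Phase lag φ = arctan(Cω/λ) = arctan(239/35.8) = 1.42 rad.
Time lag = φ / ω = 1.42 / 7.27×10^-5 = 19600 s = 5.43 hours.

5.43 hours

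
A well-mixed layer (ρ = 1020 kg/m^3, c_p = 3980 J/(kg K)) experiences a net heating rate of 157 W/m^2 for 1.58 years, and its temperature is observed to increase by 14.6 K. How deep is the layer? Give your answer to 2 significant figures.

130 m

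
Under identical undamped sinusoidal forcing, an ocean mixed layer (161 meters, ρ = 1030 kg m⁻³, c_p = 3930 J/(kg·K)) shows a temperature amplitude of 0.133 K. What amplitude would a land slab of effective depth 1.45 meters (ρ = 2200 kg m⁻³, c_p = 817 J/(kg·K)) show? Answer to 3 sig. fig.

33.3 K

C_ocean = 6.52×10^8 J/(m²·K); C_land = 2.61×10^6 J/(m²·K).
A ∝ 1/C ⇒ A_land = A_ocean × C_ocean/C_land = 0.133 × 250 = 33.3 K.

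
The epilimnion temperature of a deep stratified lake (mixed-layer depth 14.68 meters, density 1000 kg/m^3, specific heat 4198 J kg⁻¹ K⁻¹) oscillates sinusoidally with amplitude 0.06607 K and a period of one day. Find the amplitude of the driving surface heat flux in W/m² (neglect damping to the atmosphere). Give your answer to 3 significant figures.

Areal heat capacity C = ρ c_p D = 1000 × 4198 × 14.68 = 6.16×10^7 J/(m²·K).
ω = 2π / 86400 s = 7.27×10^-5 s⁻¹.
Cω = 6.16×10^7 × 7.27×10^-5 = 4480 W/(m²·K).
F₀ = A × Cω = 0.06607 × 4480 = 296 W/m².

296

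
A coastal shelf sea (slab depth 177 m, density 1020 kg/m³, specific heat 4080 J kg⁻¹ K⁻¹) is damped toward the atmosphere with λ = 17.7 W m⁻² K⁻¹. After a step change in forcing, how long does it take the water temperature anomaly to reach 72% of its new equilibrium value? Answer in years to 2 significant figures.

1.7 years

Areal heat capacity C = ρ c_p D = 1020 × 4080 × 177 = 7.37×10^8 J/(m²·K).
τ = C / λ = 7.37×10^8 / 17.7 = 4.16×10^7 s.
Fraction reached: 1 − e^(−t/τ) = 0.72 ⇒ t = −τ ln(1 − 0.72) = τ × 1.27.
t = 5.30×10^7 s = 1.68 years.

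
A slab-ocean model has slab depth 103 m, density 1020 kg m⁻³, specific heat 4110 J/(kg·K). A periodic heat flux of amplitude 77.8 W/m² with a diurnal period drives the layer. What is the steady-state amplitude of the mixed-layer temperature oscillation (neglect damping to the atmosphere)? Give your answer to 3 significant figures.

Areal heat capacity C = ρ c_p D = 1020 × 4110 × 103 = 4.32×10^8 J m⁻² K⁻¹.
Angular frequency ω = 2π / T = 2π / 86400 s = 7.27×10^-5 s⁻¹.
Cω = 4.32×10^8 × 7.27×10^-5 = 31400 W/(m²·K).
Amplitude A = F₀ / (Cω) = 77.8 / 31400 = 0.00248 K.

0.00248 K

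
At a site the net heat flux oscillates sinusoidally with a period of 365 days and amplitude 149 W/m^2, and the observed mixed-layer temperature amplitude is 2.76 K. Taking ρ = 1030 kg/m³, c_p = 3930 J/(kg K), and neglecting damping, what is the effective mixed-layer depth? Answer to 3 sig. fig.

66.9 m

ω = 2π / 3.15×10^7 s = 1.99×10^-7 s⁻¹.
Required C = F₀ / (A ω) = 149 / (2.76 × 1.99×10^-7) = 2.71×10^8 J/(m²·K).
D = C / (ρ c_p) = 2.71×10^8 / (1030 × 3930) = 66.9 m.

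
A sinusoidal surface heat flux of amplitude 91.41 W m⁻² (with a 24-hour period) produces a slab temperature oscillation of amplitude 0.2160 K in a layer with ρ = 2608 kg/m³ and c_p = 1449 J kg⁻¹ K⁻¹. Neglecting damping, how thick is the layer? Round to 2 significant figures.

1.5 m

ω = 2π / 86400 s = 7.27×10^-5 s⁻¹.
Required C = F₀ / (A ω) = 91.41 / (0.2160 × 7.27×10^-5) = 5.82×10^6 J/(m²·K).
D = C / (ρ c_p) = 5.82×10^6 / (2608 × 1449) = 1.54 m.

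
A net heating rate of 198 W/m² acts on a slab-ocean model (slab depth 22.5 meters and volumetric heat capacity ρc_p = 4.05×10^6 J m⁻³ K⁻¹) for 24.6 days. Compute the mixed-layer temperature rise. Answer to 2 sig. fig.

4.6 K

Areal heat capacity C = ρc_p × D = 4.05×10^6 × 22.5 = 9.11×10^7 J/(m²·K).
Net heat input Q = F Δt = 198 × (24.6 days × 86400 s/day) = 4.21×10^8 J/m².
ΔT = Q / C = 4.21×10^8 / 9.11×10^7 = 4.62 K.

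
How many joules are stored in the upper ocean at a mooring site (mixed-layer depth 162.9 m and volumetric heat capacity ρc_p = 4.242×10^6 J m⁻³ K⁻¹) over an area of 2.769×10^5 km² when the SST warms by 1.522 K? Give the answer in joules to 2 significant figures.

2.9×10^20 J

Areal heat capacity C = ρc_p × D = 4.242×10^6 × 162.9 = 6.91×10^8 J/(m²·K).
Heat per unit area: q = C ΔT = 6.91×10^8 × 1.522 = 1.05×10^9 J/m².
Total heat: Q = q × A = 1.05×10^9 × (2.769×10^5 × 10⁶ m²) = 2.91×10^20 J.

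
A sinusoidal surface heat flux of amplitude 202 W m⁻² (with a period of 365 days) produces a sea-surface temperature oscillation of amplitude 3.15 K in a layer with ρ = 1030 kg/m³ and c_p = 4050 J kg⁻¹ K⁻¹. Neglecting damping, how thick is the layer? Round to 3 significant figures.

77.2 m

ω = 2π / 3.15×10^7 s = 1.99×10^-7 s⁻¹.
Required C = F₀ / (A ω) = 202 / (3.15 × 1.99×10^-7) = 3.22×10^8 J/(m²·K).
D = C / (ρ c_p) = 3.22×10^8 / (1030 × 4050) = 77.2 m.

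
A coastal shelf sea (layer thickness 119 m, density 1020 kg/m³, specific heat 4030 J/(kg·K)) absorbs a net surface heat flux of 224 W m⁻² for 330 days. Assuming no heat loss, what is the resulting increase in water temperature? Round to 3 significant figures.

Areal heat capacity C = ρ c_p D = 1020 × 4030 × 119 = 4.89×10^8 J/(m²·K).
Net heat input Q = F Δt = 224 × (330 days × 86400 s/day) = 6.39×10^9 J/m².
ΔT = Q / C = 6.39×10^9 / 4.89×10^8 = 13.1 K.

13.1 K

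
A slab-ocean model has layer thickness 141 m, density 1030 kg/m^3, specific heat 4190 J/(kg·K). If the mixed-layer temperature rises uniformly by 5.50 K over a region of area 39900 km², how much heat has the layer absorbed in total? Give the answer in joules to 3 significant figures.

1.34×10^20 J

Areal heat capacity C = ρ c_p D = 1030 × 4190 × 141 = 6.09×10^8 J m⁻² K⁻¹.
Heat per unit area: q = C ΔT = 6.09×10^8 × 5.50 = 3.35×10^9 J/m².
Total heat: Q = q × A = 3.35×10^9 × (39900 × 10⁶ m²) = 1.34×10^20 J.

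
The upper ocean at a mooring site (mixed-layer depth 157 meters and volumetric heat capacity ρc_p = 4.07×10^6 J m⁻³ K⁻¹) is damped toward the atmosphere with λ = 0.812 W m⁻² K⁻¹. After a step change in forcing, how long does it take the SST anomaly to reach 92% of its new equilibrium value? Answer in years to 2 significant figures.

63 years

Areal heat capacity C = ρc_p × D = 4.07×10^6 × 157 = 6.39×10^8 J/(m^2 K).
τ = C / λ = 6.39×10^8 / 0.812 = 7.87×10^8 s.
Fraction reached: 1 − e^(−t/τ) = 0.92 ⇒ t = −τ ln(1 − 0.92) = τ × 2.53.
t = 1.99×10^9 s = 63.0 years.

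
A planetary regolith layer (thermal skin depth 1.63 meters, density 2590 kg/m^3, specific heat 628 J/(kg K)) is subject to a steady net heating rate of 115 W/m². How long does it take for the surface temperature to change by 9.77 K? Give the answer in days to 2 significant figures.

Areal heat capacity C = ρ c_p D = 2590 × 628 × 1.63 = 2.65×10^6 J m⁻² K⁻¹.
Time required: Δt = C ΔT / F = 2.65×10^6 × 9.77 / 115 = 2.25×10^5 s.
In days: 2.25×10^5 s / (86400 s/day) = 2.61 days.

2.6 days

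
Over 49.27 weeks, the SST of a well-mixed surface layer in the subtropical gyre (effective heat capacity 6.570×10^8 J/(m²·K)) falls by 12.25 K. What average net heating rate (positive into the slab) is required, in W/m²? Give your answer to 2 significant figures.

-270

Areal heat capacity C = 6.570×10^8 J/(m²·K) (given).
Required heat per unit area: Q = C ΔT = 6.57×10^8 × -12.25 = -8.05×10^9 J/m².
Flux F = Q / Δt = -8.05×10^9 / 2.98×10^7 s = -270 W/m².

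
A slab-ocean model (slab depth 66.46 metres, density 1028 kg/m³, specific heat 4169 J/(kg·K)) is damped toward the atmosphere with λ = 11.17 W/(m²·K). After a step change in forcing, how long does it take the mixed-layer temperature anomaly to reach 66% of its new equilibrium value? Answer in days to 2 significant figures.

Areal heat capacity C = ρ c_p D = 1028 × 4169 × 66.46 = 2.85×10^8 J/(m^2 K).
τ = C / λ = 2.85×10^8 / 11.17 = 2.55×10^7 s.
Fraction reached: 1 − e^(−t/τ) = 0.66 ⇒ t = −τ ln(1 − 0.66) = τ × 1.08.
t = 2.75×10^7 s = 318 days.

320 days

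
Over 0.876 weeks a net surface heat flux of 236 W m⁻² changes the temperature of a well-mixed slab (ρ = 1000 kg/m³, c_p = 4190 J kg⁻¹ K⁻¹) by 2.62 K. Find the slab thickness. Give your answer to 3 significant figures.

11.4 m

Heat input Q = F Δt = 236 × 5.30×10^5 s = 1.25×10^8 J/m².
Required areal heat capacity C = Q / ΔT = 4.77×10^7 J/(m²·K).
Depth D = C / (ρ c_p) = 4.77×10^7 / (1000 × 4190) = 11.4 m.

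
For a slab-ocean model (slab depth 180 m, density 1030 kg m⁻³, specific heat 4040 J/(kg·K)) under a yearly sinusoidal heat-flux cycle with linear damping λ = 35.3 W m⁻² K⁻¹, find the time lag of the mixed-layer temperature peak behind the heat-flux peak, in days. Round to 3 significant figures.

77.8 days

Areal heat capacity C = ρ c_p D = 1030 × 4040 × 180 = 7.49×10^8 J m⁻² K⁻¹.
ω = 2π / 3.15×10^7 s = 1.99×10^-7 s⁻¹.
Phase lag φ = arctan(Cω/λ) = arctan(149/35.3) = 1.34 rad.
Time lag = φ / ω = 1.34 / 1.99×10^-7 = 6.72×10^6 s = 77.8 days.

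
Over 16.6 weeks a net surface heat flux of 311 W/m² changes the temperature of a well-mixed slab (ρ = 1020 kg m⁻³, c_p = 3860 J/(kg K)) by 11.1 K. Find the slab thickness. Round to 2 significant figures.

71 m

Heat input Q = F Δt = 311 × 1.00×10^7 s = 3.12×10^9 J/m².
Required areal heat capacity C = Q / ΔT = 2.81×10^8 J/(m²·K).
Depth D = C / (ρ c_p) = 2.81×10^8 / (1020 × 3860) = 71.4 m.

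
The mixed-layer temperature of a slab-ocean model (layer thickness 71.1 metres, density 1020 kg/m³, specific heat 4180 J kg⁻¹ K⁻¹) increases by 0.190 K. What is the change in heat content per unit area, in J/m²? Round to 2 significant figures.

Areal heat capacity C = ρ c_p D = 1020 × 4180 × 71.1 = 3.03×10^8 J/(m^2 K).
ΔQ = C ΔT = 3.03×10^8 × 0.190 = 5.76×10^7 J/m².

5.8×10^7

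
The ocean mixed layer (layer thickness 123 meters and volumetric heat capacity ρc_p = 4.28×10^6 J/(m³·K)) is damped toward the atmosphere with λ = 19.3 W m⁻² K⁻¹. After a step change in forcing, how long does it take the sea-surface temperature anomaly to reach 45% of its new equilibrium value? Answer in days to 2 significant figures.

190 days

Areal heat capacity C = ρc_p × D = 4.28×10^6 × 123 = 5.26×10^8 J m⁻² K⁻¹.
τ = C / λ = 5.26×10^8 / 19.3 = 2.73×10^7 s.
Fraction reached: 1 − e^(−t/τ) = 0.45 ⇒ t = −τ ln(1 − 0.45) = τ × 0.598.
t = 1.63×10^7 s = 189 days.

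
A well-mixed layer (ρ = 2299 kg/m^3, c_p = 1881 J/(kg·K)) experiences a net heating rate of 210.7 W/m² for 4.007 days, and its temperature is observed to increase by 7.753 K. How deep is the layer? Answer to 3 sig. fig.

2.18 m

Heat input Q = F Δt = 210.7 × 3.46×10^5 s = 7.29×10^7 J/m².
Required areal heat capacity C = Q / ΔT = 9.41×10^6 J/(m²·K).
Depth D = C / (ρ c_p) = 9.41×10^6 / (2299 × 1881) = 2.18 m.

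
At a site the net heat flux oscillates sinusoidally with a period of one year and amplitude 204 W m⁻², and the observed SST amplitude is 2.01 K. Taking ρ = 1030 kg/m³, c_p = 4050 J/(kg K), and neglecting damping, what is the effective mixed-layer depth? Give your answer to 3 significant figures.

122 m

ω = 2π / 3.15×10^7 s = 1.99×10^-7 s⁻¹.
Required C = F₀ / (A ω) = 204 / (2.01 × 1.99×10^-7) = 5.09×10^8 J/(m²·K).
D = C / (ρ c_p) = 5.09×10^8 / (1030 × 4050) = 122 m.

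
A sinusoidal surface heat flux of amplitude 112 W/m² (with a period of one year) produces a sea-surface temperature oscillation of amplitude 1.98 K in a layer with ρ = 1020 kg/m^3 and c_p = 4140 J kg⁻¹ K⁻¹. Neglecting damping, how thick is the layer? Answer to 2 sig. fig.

ω = 2π / 3.15×10^7 s = 1.99×10^-7 s⁻¹.
Required C = F₀ / (A ω) = 112 / (1.98 × 1.99×10^-7) = 2.84×10^8 J/(m²·K).
D = C / (ρ c_p) = 2.84×10^8 / (1020 × 4140) = 67.2 m.

67 m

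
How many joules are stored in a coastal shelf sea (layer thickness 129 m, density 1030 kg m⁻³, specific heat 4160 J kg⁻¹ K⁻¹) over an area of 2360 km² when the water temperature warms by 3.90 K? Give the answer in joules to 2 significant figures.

Areal heat capacity C = ρ c_p D = 1030 × 4160 × 129 = 5.53×10^8 J m⁻² K⁻¹.
Heat per unit area: q = C ΔT = 5.53×10^8 × 3.90 = 2.16×10^9 J/m².
Total heat: Q = q × A = 2.16×10^9 × (2360 × 10⁶ m²) = 5.09×10^18 J.

5.1×10^18 J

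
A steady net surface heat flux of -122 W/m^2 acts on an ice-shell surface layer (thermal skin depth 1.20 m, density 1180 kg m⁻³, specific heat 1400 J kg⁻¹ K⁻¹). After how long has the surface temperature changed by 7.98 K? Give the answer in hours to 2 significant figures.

36 hours

Areal heat capacity C = ρ c_p D = 1180 × 1400 × 1.20 = 1.98×10^6 J/(m^2 K).
Time required: Δt = C ΔT / F = 1.98×10^6 × -7.98 / -122 = 1.30×10^5 s.
In hours: 1.30×10^5 s / (3600 s/hour) = 36.0 hours.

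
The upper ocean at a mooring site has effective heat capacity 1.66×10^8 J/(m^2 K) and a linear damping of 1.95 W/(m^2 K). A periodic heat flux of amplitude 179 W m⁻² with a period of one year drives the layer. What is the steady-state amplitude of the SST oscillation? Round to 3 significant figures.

Areal heat capacity C = 1.66×10^8 J/(m^2 K) (given).
Angular frequency ω = 2π / T = 2π / 3.15×10^7 s = 1.99×10^-7 s⁻¹.
√((Cω)² + λ²) = √((33.1)² + 1.95²) = 33.1 W/(m²·K).
Amplitude A = F₀ / √((Cω)²+λ²) = 179 / 33.1 = 5.40 K.

5.40 K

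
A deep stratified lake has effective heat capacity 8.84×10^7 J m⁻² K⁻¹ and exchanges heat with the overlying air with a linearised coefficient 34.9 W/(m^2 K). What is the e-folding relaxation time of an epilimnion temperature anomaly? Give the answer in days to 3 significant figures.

29.3 days

Areal heat capacity C = 8.84×10^7 J m⁻² K⁻¹ (given).
Relaxation time τ = C / λ = 8.84×10^7 / 34.9 = 2.53×10^6 s.
In days: 2.53×10^6 s / (86400 s/day) = 29.3 days.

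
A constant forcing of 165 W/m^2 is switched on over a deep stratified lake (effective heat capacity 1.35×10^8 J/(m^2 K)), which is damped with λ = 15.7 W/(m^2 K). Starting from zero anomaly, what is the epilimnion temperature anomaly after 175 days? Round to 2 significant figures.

Areal heat capacity C = 1.35×10^8 J/(m^2 K) (given).
τ = C / λ = 1.35×10^8 / 15.7 = 8.60×10^6 s.
Equilibrium anomaly ΔT_eq = F / λ = 165 / 15.7 = 10.5 K.
t = 175 days = 1.51×10^7 s, so t/τ = 1.76.
ΔT(t) = ΔT_eq (1 − e^(−t/τ)) = 10.5 × (1 − e^−1.76) = 8.70 K.

8.7 K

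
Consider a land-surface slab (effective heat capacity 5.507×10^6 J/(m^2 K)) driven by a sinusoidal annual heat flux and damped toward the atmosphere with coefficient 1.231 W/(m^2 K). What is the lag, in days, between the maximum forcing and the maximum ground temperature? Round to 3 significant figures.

42.3 days

Areal heat capacity C = 5.507×10^6 J/(m^2 K) (given).
ω = 2π / 3.15×10^7 s = 1.99×10^-7 s⁻¹.
Phase lag φ = arctan(Cω/λ) = arctan(1.10/1.231) = 0.728 rad.
Time lag = φ / ω = 0.728 / 1.99×10^-7 = 3.65×10^6 s = 42.3 days.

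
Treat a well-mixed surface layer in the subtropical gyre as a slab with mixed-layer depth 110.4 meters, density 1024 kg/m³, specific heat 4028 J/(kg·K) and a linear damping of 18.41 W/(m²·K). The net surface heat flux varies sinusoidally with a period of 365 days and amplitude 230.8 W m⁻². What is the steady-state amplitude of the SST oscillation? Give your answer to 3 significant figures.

2.49 K

Areal heat capacity C = ρ c_p D = 1024 × 4028 × 110.4 = 4.55×10^8 J m⁻² K⁻¹.
Angular frequency ω = 2π / T = 2π / 3.15×10^7 s = 1.99×10^-7 s⁻¹.
√((Cω)² + λ²) = √((90.7)² + 18.41²) = 92.6 W/(m²·K).
Amplitude A = F₀ / √((Cω)²+λ²) = 230.8 / 92.6 = 2.49 K.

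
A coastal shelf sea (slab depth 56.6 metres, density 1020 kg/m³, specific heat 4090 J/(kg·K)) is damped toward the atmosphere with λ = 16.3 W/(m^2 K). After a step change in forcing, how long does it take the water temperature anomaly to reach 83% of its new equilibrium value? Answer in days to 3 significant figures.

Areal heat capacity C = ρ c_p D = 1020 × 4090 × 56.6 = 2.36×10^8 J/(m²·K).
τ = C / λ = 2.36×10^8 / 16.3 = 1.45×10^7 s.
Fraction reached: 1 − e^(−t/τ) = 0.83 ⇒ t = −τ ln(1 − 0.83) = τ × 1.77.
t = 2.57×10^7 s = 297 days.

297 days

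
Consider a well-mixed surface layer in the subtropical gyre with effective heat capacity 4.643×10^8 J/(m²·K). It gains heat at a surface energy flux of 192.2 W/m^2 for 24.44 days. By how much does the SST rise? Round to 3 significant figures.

0.874 K

Areal heat capacity C = 4.643×10^8 J/(m²·K) (given).
Net heat input Q = F Δt = 192.2 × (24.44 days × 86400 s/day) = 4.06×10^8 J/m².
ΔT = Q / C = 4.06×10^8 / 4.64×10^8 = 0.874 K.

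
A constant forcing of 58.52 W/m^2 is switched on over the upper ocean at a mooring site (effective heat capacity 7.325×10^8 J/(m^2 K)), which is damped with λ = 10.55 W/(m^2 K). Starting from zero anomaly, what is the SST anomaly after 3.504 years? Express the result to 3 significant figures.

Areal heat capacity C = 7.325×10^8 J/(m^2 K) (given).
τ = C / λ = 7.32×10^8 / 10.55 = 6.94×10^7 s.
Equilibrium anomaly ΔT_eq = F / λ = 58.52 / 10.55 = 5.55 K.
t = 3.504 years = 1.11×10^8 s, so t/τ = 1.59.
ΔT(t) = ΔT_eq (1 − e^(−t/τ)) = 5.55 × (1 − e^−1.59) = 4.42 K.

4.42 K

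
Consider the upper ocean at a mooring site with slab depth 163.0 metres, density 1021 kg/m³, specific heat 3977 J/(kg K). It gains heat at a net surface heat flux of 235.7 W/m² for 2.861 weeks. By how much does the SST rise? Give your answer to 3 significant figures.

Areal heat capacity C = ρ c_p D = 1021 × 3977 × 163.0 = 6.62×10^8 J/(m^2 K).
Net heat input Q = F Δt = 235.7 × (2.861 weeks × 6.048×10^5 s/week) = 4.08×10^8 J/m².
ΔT = Q / C = 4.08×10^8 / 6.62×10^8 = 0.616 K.

0.616 K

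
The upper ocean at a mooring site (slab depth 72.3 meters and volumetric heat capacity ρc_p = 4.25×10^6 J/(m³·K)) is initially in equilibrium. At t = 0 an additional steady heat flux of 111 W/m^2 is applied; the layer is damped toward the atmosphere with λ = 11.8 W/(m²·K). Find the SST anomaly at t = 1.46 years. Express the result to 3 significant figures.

7.80 K

Areal heat capacity C = ρc_p × D = 4.25×10^6 × 72.3 = 3.07×10^8 J/(m²·K).
τ = C / λ = 3.07×10^8 / 11.8 = 2.60×10^7 s.
Equilibrium anomaly ΔT_eq = F / λ = 111 / 11.8 = 9.41 K.
t = 1.46 years = 4.61×10^7 s, so t/τ = 1.77.
ΔT(t) = ΔT_eq (1 − e^(−t/τ)) = 9.41 × (1 − e^−1.77) = 7.80 K.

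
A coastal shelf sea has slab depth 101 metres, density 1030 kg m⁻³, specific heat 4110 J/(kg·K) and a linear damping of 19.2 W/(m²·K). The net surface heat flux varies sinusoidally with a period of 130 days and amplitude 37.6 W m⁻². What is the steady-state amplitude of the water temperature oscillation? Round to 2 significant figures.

Areal heat capacity C = ρ c_p D = 1030 × 4110 × 101 = 4.28×10^8 J/(m^2 K).
Angular frequency ω = 2π / T = 2π / 1.12×10^7 s = 5.59×10^-7 s⁻¹.
√((Cω)² + λ²) = √((239)² + 19.2²) = 240 W/(m²·K).
Amplitude A = F₀ / √((Cω)²+λ²) = 37.6 / 240 = 0.157 K.

0.16 K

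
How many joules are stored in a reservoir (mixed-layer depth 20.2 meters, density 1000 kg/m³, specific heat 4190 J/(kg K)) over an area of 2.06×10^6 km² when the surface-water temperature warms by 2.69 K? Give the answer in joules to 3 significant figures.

Areal heat capacity C = ρ c_p D = 1000 × 4190 × 20.2 = 8.46×10^7 J/(m²·K).
Heat per unit area: q = C ΔT = 8.46×10^7 × 2.69 = 2.28×10^8 J/m².
Total heat: Q = q × A = 2.28×10^8 × (2.06×10^6 × 10⁶ m²) = 4.69×10^20 J.

4.69×10^20 J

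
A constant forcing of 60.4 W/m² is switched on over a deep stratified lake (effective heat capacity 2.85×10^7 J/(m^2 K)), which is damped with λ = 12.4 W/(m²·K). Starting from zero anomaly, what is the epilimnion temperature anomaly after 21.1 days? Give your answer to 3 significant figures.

2.67 K

Areal heat capacity C = 2.85×10^7 J/(m^2 K) (given).
τ = C / λ = 2.85×10^7 / 12.4 = 2.30×10^6 s.
Equilibrium anomaly ΔT_eq = F / λ = 60.4 / 12.4 = 4.87 K.
t = 21.1 days = 1.82×10^6 s, so t/τ = 0.793.
ΔT(t) = ΔT_eq (1 − e^(−t/τ)) = 4.87 × (1 − e^−0.793) = 2.67 K.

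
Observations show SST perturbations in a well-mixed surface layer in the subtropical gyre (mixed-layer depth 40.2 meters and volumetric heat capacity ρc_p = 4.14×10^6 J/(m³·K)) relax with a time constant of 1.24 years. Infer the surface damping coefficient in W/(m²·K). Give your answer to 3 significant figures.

Areal heat capacity C = ρc_p × D = 4.14×10^6 × 40.2 = 1.66×10^8 J m⁻² K⁻¹.
τ = 1.24 years = 3.91×10^7 s.
λ = C / τ = 1.66×10^8 / 3.91×10^7 = 4.25 W/(m²·K).

4.25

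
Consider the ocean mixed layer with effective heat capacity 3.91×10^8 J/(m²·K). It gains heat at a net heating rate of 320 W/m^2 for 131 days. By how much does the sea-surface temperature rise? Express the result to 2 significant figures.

9.3 K

Areal heat capacity C = 3.91×10^8 J/(m²·K) (given).
Net heat input Q = F Δt = 320 × (131 days × 86400 s/day) = 3.62×10^9 J/m².
ΔT = Q / C = 3.62×10^9 / 3.91×10^8 = 9.26 K.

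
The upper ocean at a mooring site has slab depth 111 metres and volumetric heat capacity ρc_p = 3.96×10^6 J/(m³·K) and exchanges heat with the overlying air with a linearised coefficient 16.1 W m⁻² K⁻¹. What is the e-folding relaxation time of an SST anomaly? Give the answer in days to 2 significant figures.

Areal heat capacity C = ρc_p × D = 3.96×10^6 × 111 = 4.40×10^8 J m⁻² K⁻¹.
Relaxation time τ = C / λ = 4.40×10^8 / 16.1 = 2.73×10^7 s.
In days: 2.73×10^7 s / (86400 s/day) = 316 days.

320 days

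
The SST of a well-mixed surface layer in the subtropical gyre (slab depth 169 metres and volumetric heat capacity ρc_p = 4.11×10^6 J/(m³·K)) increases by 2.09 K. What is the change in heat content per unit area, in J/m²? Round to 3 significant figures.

1.45×10^9

Areal heat capacity C = ρc_p × D = 4.11×10^6 × 169 = 6.95×10^8 J/(m^2 K).
ΔQ = C ΔT = 6.95×10^8 × 2.09 = 1.45×10^9 J/m².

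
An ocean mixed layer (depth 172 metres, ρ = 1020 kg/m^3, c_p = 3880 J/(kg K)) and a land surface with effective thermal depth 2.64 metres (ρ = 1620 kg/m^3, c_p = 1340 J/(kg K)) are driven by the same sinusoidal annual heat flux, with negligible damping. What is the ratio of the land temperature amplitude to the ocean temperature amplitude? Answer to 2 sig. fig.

120

C_ocean = 1020 × 3880 × 172 = 6.81×10^8 J/(m²·K).
C_land = 1620 × 1340 × 2.64 = 5.73×10^6 J/(m²·K).
Undamped amplitude ∝ 1/C, so A_land/A_ocean = C_ocean/C_land = 119.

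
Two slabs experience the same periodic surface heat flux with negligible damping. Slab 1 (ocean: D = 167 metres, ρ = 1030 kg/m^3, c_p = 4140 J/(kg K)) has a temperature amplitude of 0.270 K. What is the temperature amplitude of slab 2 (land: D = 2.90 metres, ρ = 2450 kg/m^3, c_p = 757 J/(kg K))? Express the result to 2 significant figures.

C_ocean = 7.12×10^8 J/(m²·K); C_land = 5.38×10^6 J/(m²·K).
A ∝ 1/C ⇒ A_land = A_ocean × C_ocean/C_land = 0.270 × 132 = 35.7 K.

36 K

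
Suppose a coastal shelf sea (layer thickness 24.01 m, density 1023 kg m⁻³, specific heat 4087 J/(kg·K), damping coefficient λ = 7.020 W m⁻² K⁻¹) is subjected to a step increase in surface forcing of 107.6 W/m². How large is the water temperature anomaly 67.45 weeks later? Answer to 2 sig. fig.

14 K

Areal heat capacity C = ρ c_p D = 1023 × 4087 × 24.01 = 1.00×10^8 J/(m²·K).
τ = C / λ = 1.00×10^8 / 7.020 = 1.43×10^7 s.
Equilibrium anomaly ΔT_eq = F / λ = 107.6 / 7.020 = 15.3 K.
t = 67.45 weeks = 4.08×10^7 s, so t/τ = 2.85.
ΔT(t) = ΔT_eq (1 − e^(−t/τ)) = 15.3 × (1 − e^−2.85) = 14.4 K.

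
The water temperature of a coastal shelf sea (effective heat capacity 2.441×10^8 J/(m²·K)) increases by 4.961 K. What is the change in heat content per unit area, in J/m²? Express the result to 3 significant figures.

1.21×10^9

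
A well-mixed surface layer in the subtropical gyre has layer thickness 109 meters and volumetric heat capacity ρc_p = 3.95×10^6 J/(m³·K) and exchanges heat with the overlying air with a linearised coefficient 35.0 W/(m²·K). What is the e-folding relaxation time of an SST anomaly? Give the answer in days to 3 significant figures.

142 days

Areal heat capacity C = ρc_p × D = 3.95×10^6 × 109 = 4.31×10^8 J m⁻² K⁻¹.
Relaxation time τ = C / λ = 4.31×10^8 / 35.0 = 1.23×10^7 s.
In days: 1.23×10^7 s / (86400 s/day) = 142 days.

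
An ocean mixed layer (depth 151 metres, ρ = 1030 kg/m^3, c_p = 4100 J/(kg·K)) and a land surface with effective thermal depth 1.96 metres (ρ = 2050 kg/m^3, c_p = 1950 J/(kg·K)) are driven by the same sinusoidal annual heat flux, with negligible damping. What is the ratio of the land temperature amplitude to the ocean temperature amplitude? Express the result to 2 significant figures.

C_ocean = 1030 × 4100 × 151 = 6.38×10^8 J/(m²·K).
C_land = 2050 × 1950 × 1.96 = 7.84×10^6 J/(m²·K).
Undamped amplitude ∝ 1/C, so A_land/A_ocean = C_ocean/C_land = 81.4.

81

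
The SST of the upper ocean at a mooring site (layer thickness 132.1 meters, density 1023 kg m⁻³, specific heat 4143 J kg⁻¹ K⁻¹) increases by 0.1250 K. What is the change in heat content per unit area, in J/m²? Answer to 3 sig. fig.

Areal heat capacity C = ρ c_p D = 1023 × 4143 × 132.1 = 5.60×10^8 J/(m^2 K).
ΔQ = C ΔT = 5.60×10^8 × 0.1250 = 7.00×10^7 J/m².

7.00×10^7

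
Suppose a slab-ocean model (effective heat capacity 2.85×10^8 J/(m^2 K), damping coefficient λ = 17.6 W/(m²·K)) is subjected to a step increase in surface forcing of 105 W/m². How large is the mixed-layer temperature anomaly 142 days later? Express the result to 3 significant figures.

Areal heat capacity C = 2.85×10^8 J/(m^2 K) (given).
τ = C / λ = 2.85×10^8 / 17.6 = 1.62×10^7 s.
Equilibrium anomaly ΔT_eq = F / λ = 105 / 17.6 = 5.97 K.
t = 142 days = 1.23×10^7 s, so t/τ = 0.758.
ΔT(t) = ΔT_eq (1 − e^(−t/τ)) = 5.97 × (1 − e^−0.758) = 3.17 K.

3.17 K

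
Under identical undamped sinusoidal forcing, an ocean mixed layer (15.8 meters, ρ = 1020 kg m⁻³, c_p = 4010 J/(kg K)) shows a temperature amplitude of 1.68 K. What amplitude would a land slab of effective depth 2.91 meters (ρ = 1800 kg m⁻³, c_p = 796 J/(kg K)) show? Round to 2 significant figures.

C_ocean = 6.46×10^7 J/(m²·K); C_land = 4.17×10^6 J/(m²·K).
A ∝ 1/C ⇒ A_land = A_ocean × C_ocean/C_land = 1.68 × 15.5 = 26.0 K.

26 K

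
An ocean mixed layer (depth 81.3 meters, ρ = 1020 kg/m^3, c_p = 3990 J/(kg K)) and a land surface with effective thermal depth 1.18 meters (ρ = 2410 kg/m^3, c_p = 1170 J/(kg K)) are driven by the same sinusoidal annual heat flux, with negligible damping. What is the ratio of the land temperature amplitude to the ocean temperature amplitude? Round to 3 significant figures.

99.4

C_ocean = 1020 × 3990 × 81.3 = 3.31×10^8 J/(m²·K).
C_land = 2410 × 1170 × 1.18 = 3.33×10^6 J/(m²·K).
Undamped amplitude ∝ 1/C, so A_land/A_ocean = C_ocean/C_land = 99.4.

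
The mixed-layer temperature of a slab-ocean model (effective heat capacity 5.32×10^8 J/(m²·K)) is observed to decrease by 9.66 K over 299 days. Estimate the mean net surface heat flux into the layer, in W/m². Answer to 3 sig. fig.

-199

Areal heat capacity C = 5.32×10^8 J/(m²·K) (given).
Required heat per unit area: Q = C ΔT = 5.32×10^8 × -9.66 = -5.14×10^9 J/m².
Flux F = Q / Δt = -5.14×10^9 / 2.58×10^7 s = -199 W/m².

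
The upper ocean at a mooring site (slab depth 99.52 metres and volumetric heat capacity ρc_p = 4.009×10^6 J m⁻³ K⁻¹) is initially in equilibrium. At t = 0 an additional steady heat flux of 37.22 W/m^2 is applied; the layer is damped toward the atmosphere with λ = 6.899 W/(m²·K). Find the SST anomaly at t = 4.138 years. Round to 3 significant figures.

4.83 K

Areal heat capacity C = ρc_p × D = 4.009×10^6 × 99.52 = 3.99×10^8 J/(m^2 K).
τ = C / λ = 3.99×10^8 / 6.899 = 5.78×10^7 s.
Equilibrium anomaly ΔT_eq = F / λ = 37.22 / 6.899 = 5.39 K.
t = 4.138 years = 1.31×10^8 s, so t/τ = 2.26.
ΔT(t) = ΔT_eq (1 − e^(−t/τ)) = 5.39 × (1 − e^−2.26) = 4.83 K.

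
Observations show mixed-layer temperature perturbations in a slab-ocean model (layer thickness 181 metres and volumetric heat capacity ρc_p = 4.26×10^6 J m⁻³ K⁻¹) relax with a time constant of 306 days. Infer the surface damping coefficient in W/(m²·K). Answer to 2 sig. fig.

29

Areal heat capacity C = ρc_p × D = 4.26×10^6 × 181 = 7.71×10^8 J m⁻² K⁻¹.
τ = 306 days = 2.64×10^7 s.
λ = C / τ = 7.71×10^8 / 2.64×10^7 = 29.2 W/(m²·K).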